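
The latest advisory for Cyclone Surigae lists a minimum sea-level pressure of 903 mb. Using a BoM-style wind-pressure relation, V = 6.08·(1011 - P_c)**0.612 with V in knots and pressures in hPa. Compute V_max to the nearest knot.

107 kt

ΔP = 1011 − 903 = 108 mb.
108^0.612 ≈ 17.557.
V ≈ 6.08 × 17.557 ≈ 106.7 kt.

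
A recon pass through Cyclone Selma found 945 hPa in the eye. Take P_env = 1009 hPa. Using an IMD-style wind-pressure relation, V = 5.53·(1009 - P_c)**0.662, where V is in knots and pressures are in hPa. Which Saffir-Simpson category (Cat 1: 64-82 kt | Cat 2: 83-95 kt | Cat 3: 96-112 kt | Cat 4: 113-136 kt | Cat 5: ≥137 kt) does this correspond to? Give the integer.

2

ΔP = 1009 − 945 = 64 hPa.
V ≈ 5.53 × 64^0.662 = 5.53 × 15.69 ≈ 87 kt.
87 kt falls in the Category 2 band.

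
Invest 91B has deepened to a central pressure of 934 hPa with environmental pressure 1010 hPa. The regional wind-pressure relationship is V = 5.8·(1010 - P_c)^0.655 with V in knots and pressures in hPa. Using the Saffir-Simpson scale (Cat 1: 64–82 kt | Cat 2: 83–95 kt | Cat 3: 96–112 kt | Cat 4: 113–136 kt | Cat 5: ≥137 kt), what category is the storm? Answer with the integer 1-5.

ΔP = 1010 − 934 = 76 hPa.
V ≈ 5.8 × 76^0.655 = 5.8 × 17.06 ≈ 99 kt.
99 kt falls in the Category 3 band.

3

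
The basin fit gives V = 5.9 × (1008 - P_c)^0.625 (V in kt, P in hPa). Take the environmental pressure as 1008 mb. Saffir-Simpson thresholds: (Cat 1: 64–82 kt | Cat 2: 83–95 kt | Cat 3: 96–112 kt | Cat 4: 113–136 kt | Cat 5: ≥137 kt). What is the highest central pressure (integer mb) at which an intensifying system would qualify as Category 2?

Category 2 begins at V = 83 kt.
Required ΔP = (83/5.9)^(1/0.625) = 14.068^1.600 ≈ 68.73 mb.
P_c ≤ 1008 − 68.73 = 939.27, so the highest integer P_c is 939 mb.

939 mb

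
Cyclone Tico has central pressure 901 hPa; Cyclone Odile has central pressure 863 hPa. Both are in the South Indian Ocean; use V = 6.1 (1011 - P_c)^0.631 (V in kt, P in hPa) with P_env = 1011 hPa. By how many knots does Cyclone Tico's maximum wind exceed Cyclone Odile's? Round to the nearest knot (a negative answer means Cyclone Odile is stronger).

-24 kt

Cyclone Tico: ΔP = 110; V ≈ 6.1 × 110^0.631 ≈ 118.43 kt.
Cyclone Odile: ΔP = 148; V ≈ 6.1 × 148^0.631 ≈ 142.81 kt.
Difference ≈ 118.43 − 142.81 = -24.38 → -24 kt.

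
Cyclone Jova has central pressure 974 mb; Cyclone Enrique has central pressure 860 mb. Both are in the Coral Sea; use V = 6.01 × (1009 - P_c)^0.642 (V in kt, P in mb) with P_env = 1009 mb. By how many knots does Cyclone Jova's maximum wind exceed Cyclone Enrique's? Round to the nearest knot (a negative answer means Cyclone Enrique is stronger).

Cyclone Jova: ΔP = 35; V ≈ 6.01 × 35^0.642 ≈ 58.91 kt.
Cyclone Enrique: ΔP = 149; V ≈ 6.01 × 149^0.642 ≈ 149.30 kt.
Difference ≈ 58.91 − 149.30 = -90.39 → -90 kt.

-90 kt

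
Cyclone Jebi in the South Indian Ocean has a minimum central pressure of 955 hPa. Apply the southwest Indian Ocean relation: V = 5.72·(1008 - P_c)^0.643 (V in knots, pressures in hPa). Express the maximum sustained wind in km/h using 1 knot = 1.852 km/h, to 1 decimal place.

136.1 km/h

ΔP = 1008 − 955 = 53 hPa.
V ≈ 5.72 × 53^0.643 = 5.72 × 12.844 ≈ 73.469 kt.
73.469 × 1.852 ≈ 136.06 km/h → 136.1 km/h.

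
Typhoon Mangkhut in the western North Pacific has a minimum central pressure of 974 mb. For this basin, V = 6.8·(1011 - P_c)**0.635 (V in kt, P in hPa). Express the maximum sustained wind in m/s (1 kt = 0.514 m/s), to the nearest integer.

35 m/s

ΔP = 1011 − 974 = 37 mb.
V ≈ 6.8 × 37^0.635 = 6.8 × 9.904 ≈ 67.347 kt.
67.347 × 0.514 ≈ 34.62 m/s → 35 m/s.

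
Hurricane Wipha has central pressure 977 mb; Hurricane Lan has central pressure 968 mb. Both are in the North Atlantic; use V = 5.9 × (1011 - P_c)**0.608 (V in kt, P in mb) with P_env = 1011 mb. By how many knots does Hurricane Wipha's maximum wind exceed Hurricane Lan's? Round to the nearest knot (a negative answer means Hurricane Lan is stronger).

Hurricane Wipha: ΔP = 34; V ≈ 5.9 × 34^0.608 ≈ 50.35 kt.
Hurricane Lan: ΔP = 43; V ≈ 5.9 × 43^0.608 ≈ 58.08 kt.
Difference ≈ 50.35 − 58.08 = -7.73 → -8 kt.

-8 kt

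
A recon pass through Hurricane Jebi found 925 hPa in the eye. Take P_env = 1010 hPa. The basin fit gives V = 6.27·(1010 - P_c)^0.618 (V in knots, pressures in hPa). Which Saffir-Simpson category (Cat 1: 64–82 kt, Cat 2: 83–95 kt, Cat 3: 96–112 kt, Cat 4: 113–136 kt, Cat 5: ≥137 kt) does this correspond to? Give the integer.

ΔP = 1010 − 925 = 85 hPa.
V ≈ 6.27 × 85^0.618 = 6.27 × 15.57 ≈ 98 kt.
98 kt falls in the Category 3 band.

3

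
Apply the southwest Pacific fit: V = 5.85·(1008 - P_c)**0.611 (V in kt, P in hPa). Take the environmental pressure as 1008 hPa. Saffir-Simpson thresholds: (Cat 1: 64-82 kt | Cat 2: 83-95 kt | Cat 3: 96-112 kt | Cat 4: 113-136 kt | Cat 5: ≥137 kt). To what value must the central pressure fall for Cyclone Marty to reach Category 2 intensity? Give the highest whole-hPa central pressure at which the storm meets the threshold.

931 hPa

Category 2 begins at V = 83 kt.
Required ΔP = (83/5.85)^(1/0.611) = 14.188^1.637 ≈ 76.79 hPa.
P_c ≤ 1008 − 76.79 = 931.21, so the highest integer P_c is 931 hPa.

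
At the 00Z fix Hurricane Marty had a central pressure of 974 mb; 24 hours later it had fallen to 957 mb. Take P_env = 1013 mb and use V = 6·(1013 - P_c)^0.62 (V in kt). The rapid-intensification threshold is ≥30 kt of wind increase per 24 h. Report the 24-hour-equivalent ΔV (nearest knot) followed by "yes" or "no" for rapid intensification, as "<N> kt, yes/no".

15 kt, no

V₁: ΔP = 39, V ≈ 6 × 39^0.62 ≈ 58.16 kt.
V₂: ΔP = 56, V ≈ 6 × 56^0.62 ≈ 72.78 kt.
ΔV over 24 h = 14.62 kt → 24 h equivalent = 14.62 × 24/24 ≈ 14.62 kt.
15 kt < 30 kt ⇒ not rapid intensification.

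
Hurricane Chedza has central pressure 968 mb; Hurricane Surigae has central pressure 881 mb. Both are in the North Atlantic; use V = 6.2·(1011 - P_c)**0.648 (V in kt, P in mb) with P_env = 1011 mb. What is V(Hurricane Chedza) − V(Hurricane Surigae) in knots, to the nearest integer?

Hurricane Chedza: ΔP = 43; V ≈ 6.2 × 43^0.648 ≈ 70.94 kt.
Hurricane Surigae: ΔP = 130; V ≈ 6.2 × 130^0.648 ≈ 145.29 kt.
Difference ≈ 70.94 − 145.29 = -74.35 → -74 kt.

-74 kt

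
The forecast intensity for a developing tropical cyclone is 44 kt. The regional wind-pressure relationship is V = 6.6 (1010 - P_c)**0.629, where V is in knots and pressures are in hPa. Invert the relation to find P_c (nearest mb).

990 mb

ΔP = (V / 6.6)^(1/0.629) = (44/6.6)^1.590.
44/6.6 = 6.667; 6.667^1.590 ≈ 20.41 mb.
P_c = 1010 − 20.41 = 989.59 ≈ 990 mb.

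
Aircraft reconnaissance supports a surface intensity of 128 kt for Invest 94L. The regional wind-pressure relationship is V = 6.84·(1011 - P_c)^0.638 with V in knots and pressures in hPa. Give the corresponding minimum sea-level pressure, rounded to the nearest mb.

912 mb

ΔP = (V / 6.84)^(1/0.638) = (128/6.84)^1.567.
128/6.84 = 18.713; 18.713^1.567 ≈ 98.62 mb.
P_c = 1011 − 98.62 = 912.38 ≈ 912 mb.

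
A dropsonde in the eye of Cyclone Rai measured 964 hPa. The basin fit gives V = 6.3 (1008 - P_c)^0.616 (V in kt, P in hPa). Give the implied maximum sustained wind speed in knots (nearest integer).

65 kt

ΔP = 1008 − 964 = 44 hPa.
44^0.616 ≈ 10.289.
V ≈ 6.3 × 10.289 ≈ 64.8 kt.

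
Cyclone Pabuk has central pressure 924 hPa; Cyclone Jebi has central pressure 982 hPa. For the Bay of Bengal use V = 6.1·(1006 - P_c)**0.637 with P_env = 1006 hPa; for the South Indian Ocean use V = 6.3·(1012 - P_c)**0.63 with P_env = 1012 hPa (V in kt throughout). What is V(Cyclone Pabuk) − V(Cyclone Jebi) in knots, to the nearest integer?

Cyclone Pabuk: ΔP = 82; V ≈ 6.1 × 82^0.637 ≈ 101.03 kt.
Cyclone Jebi: ΔP = 30; V ≈ 6.3 × 30^0.63 ≈ 53.69 kt.
Difference ≈ 101.03 − 53.69 = 47.34 → 47 kt.

47 kt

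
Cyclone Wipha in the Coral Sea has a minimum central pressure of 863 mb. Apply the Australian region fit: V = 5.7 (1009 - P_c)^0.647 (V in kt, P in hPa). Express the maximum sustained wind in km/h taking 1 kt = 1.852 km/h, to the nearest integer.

265 km/h

ΔP = 1009 − 863 = 146 mb.
V ≈ 5.7 × 146^0.647 = 5.7 × 25.138 ≈ 143.288 kt.
143.288 × 1.852 ≈ 265.37 km/h → 265 km/h.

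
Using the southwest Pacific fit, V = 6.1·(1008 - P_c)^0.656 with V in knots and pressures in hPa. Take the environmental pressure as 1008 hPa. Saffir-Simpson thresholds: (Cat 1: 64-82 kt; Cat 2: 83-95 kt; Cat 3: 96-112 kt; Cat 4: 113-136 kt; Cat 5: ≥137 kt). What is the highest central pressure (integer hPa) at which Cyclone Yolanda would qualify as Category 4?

922 hPa

Category 4 begins at V = 113 kt.
Required ΔP = (113/6.1)^(1/0.656) = 18.525^1.524 ≈ 85.61 hPa.
P_c ≤ 1008 − 85.61 = 922.39, so the highest integer P_c is 922 hPa.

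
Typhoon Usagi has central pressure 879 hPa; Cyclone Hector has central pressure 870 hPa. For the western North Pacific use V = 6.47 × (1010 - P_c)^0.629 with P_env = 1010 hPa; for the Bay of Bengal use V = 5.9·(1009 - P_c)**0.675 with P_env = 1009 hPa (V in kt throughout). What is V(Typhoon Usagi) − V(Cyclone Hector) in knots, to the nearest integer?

Typhoon Usagi: ΔP = 131; V ≈ 6.47 × 131^0.629 ≈ 138.89 kt.
Cyclone Hector: ΔP = 139; V ≈ 5.9 × 139^0.675 ≈ 164.96 kt.
Difference ≈ 138.89 − 164.96 = -26.07 → -26 kt.

-26 kt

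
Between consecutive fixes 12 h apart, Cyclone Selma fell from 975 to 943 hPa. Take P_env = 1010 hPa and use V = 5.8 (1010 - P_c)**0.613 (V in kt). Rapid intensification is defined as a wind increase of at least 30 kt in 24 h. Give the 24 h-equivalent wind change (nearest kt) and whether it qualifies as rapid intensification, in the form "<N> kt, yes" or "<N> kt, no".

V₁: ΔP = 35, V ≈ 5.8 × 35^0.613 ≈ 51.28 kt.
V₂: ΔP = 67, V ≈ 5.8 × 67^0.613 ≈ 76.35 kt.
ΔV over 12 h = 25.07 kt → 24 h equivalent = 25.07 × 24/12 ≈ 50.14 kt.
50 kt ≥ 30 kt ⇒ rapid intensification.

50 kt, yes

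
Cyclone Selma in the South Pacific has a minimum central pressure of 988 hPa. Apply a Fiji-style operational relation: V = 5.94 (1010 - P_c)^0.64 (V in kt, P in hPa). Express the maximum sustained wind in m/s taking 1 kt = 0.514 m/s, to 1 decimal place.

ΔP = 1010 − 988 = 22 hPa.
V ≈ 5.94 × 22^0.64 = 5.94 × 7.230 ≈ 42.947 kt.
42.947 × 0.514 ≈ 22.07 m/s → 22.1 m/s.

22.1 m/s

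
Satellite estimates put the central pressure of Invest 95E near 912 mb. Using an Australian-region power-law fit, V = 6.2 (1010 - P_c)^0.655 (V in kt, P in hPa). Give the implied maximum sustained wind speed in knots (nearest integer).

125 kt

ΔP = 1010 − 912 = 98 mb.
98^0.655 ≈ 20.149.
V ≈ 6.2 × 20.149 ≈ 124.9 kt.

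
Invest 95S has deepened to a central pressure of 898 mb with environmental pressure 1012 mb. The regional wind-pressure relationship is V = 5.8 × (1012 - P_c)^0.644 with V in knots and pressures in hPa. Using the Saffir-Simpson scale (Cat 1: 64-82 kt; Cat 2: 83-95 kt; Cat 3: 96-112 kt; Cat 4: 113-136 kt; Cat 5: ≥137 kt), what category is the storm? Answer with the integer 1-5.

ΔP = 1012 − 898 = 114 mb.
V ≈ 5.8 × 114^0.644 = 5.8 × 21.12 ≈ 122 kt.
122 kt falls in the Category 4 band.

4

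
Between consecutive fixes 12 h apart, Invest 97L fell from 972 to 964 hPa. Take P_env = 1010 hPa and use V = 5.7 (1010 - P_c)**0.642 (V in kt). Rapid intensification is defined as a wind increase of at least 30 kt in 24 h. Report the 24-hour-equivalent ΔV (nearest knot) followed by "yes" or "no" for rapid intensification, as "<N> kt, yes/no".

15 kt, no

V₁: ΔP = 38, V ≈ 5.7 × 38^0.642 ≈ 58.90 kt.
V₂: ΔP = 46, V ≈ 5.7 × 46^0.642 ≈ 66.58 kt.
ΔV over 12 h = 7.68 kt → 24 h equivalent = 7.68 × 24/12 ≈ 15.36 kt.
15 kt < 30 kt ⇒ not rapid intensification.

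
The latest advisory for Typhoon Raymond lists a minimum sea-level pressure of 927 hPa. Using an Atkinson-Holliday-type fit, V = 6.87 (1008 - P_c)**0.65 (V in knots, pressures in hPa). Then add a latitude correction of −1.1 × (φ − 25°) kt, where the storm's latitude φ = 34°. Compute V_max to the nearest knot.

110 kt

ΔP = 1008 − 927 = 81 hPa.
81^0.65 ≈ 17.399.
V ≈ 6.87 × 17.399 ≈ 119.5 kt.
Latitude correction: −1.1 × (34 − 25) = -9.9 kt.
Corrected V ≈ 109.6 kt → 110 kt.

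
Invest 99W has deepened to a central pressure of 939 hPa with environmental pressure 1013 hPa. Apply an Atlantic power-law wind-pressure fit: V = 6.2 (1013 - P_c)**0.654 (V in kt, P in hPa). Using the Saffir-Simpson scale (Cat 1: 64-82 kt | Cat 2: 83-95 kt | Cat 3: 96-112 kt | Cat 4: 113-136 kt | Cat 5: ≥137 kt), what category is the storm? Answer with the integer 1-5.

ΔP = 1013 − 939 = 74 hPa.
V ≈ 6.2 × 74^0.654 = 6.2 × 16.69 ≈ 103 kt.
103 kt falls in the Category 3 band.

3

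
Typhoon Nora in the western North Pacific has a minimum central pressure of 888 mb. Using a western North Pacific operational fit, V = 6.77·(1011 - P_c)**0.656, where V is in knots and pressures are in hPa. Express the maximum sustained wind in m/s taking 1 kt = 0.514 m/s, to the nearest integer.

82 m/s

ΔP = 1011 − 888 = 123 mb.
V ≈ 6.77 × 123^0.656 = 6.77 × 23.495 ≈ 159.062 kt.
159.062 × 0.514 ≈ 81.76 m/s → 82 m/s.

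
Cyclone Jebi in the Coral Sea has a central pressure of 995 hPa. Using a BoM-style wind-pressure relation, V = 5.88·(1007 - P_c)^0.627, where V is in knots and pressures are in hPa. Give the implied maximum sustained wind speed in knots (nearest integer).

28 kt

ΔP = 1007 − 995 = 12 hPa.
12^0.627 ≈ 4.749.
V ≈ 5.88 × 4.749 ≈ 27.9 kt.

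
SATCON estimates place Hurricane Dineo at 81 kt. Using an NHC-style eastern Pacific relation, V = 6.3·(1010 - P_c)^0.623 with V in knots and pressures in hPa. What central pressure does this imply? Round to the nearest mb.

950 mb

ΔP = (V / 6.3)^(1/0.623) = (81/6.3)^1.605.
81/6.3 = 12.857; 12.857^1.605 ≈ 60.30 mb.
P_c = 1010 − 60.30 = 949.70 ≈ 950 mb.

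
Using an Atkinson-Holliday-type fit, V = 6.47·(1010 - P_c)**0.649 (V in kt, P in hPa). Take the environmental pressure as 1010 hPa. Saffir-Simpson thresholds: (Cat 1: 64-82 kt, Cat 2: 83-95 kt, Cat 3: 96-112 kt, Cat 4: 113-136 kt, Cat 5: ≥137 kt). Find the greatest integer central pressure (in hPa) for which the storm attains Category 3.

946 hPa

Category 3 begins at V = 96 kt.
Required ΔP = (96/6.47)^(1/0.649) = 14.838^1.541 ≈ 63.81 hPa.
P_c ≤ 1010 − 63.81 = 946.19, so the highest integer P_c is 946 hPa.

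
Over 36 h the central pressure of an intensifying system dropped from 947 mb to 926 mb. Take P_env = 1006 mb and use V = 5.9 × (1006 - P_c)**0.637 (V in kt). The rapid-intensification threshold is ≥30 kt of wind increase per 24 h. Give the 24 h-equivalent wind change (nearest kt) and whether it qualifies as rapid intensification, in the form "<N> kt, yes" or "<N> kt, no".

11 kt, no

V₁: ΔP = 59, V ≈ 5.9 × 59^0.637 ≈ 79.23 kt.
V₂: ΔP = 80, V ≈ 5.9 × 80^0.637 ≈ 96.19 kt.
ΔV over 36 h = 16.96 kt → 24 h equivalent = 16.96 × 24/36 ≈ 11.31 kt.
11 kt < 30 kt ⇒ not rapid intensification.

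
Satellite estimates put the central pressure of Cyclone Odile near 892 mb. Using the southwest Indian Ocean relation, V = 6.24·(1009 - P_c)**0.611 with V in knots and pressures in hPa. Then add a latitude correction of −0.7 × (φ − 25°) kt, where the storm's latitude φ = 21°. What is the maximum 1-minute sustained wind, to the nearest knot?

117 kt

ΔP = 1009 − 892 = 117 mb.
117^0.611 ≈ 18.351.
V ≈ 6.24 × 18.351 ≈ 114.5 kt.
Latitude correction: −0.7 × (21 − 25) = 2.8 kt.
Corrected V ≈ 117.3 kt → 117 kt.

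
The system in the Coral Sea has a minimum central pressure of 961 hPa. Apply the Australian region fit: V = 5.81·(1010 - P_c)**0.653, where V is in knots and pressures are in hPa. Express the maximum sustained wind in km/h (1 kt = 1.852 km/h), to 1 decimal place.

ΔP = 1010 − 961 = 49 hPa.
V ≈ 5.81 × 49^0.653 = 5.81 × 12.697 ≈ 73.769 kt.
73.769 × 1.852 ≈ 136.62 km/h → 136.6 km/h.

136.6 km/h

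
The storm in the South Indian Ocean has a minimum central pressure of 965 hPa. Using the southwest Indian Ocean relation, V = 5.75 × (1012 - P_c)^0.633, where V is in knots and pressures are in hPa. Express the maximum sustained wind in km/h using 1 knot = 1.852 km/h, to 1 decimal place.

121.8 km/h

ΔP = 1012 − 965 = 47 hPa.
V ≈ 5.75 × 47^0.633 = 5.75 × 11.440 ≈ 65.782 kt.
65.782 × 1.852 ≈ 121.83 km/h → 121.8 km/h.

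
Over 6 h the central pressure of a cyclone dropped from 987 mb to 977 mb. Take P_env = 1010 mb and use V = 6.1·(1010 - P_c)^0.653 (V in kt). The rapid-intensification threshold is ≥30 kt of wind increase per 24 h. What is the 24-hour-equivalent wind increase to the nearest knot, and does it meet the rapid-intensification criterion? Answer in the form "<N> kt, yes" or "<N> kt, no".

V₁: ΔP = 23, V ≈ 6.1 × 23^0.653 ≈ 47.26 kt.
V₂: ΔP = 33, V ≈ 6.1 × 33^0.653 ≈ 59.83 kt.
ΔV over 6 h = 12.57 kt → 24 h equivalent = 12.57 × 24/6 ≈ 50.28 kt.
50 kt ≥ 30 kt ⇒ rapid intensification.

50 kt, yes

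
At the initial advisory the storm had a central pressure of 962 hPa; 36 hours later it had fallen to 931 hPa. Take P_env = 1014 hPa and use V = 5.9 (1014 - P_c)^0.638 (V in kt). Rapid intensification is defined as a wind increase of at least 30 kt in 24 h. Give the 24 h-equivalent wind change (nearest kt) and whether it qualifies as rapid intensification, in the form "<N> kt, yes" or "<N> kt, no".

17 kt, no

V₁: ΔP = 52, V ≈ 5.9 × 52^0.638 ≈ 73.39 kt.
V₂: ΔP = 83, V ≈ 5.9 × 83^0.638 ≈ 98.91 kt.
ΔV over 36 h = 25.52 kt → 24 h equivalent = 25.52 × 24/36 ≈ 17.01 kt.
17 kt < 30 kt ⇒ not rapid intensification.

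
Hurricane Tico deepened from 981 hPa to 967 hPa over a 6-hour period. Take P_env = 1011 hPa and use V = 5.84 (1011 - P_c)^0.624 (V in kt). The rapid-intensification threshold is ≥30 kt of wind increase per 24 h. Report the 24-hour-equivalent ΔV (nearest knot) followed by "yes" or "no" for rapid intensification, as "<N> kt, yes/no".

V₁: ΔP = 30, V ≈ 5.84 × 30^0.624 ≈ 48.77 kt.
V₂: ΔP = 44, V ≈ 5.84 × 44^0.624 ≈ 61.93 kt.
ΔV over 6 h = 13.16 kt → 24 h equivalent = 13.16 × 24/6 ≈ 52.64 kt.
53 kt ≥ 30 kt ⇒ rapid intensification.

53 kt, yes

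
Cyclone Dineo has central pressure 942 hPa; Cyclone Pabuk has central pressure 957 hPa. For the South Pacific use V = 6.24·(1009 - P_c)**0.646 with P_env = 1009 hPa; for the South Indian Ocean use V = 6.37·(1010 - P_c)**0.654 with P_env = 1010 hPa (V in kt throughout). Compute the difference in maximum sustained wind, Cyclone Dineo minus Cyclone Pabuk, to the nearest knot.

Cyclone Dineo: ΔP = 67; V ≈ 6.24 × 67^0.646 ≈ 94.37 kt.
Cyclone Pabuk: ΔP = 53; V ≈ 6.37 × 53^0.654 ≈ 85.47 kt.
Difference ≈ 94.37 − 85.47 = 8.90 → 9 kt.

9 kt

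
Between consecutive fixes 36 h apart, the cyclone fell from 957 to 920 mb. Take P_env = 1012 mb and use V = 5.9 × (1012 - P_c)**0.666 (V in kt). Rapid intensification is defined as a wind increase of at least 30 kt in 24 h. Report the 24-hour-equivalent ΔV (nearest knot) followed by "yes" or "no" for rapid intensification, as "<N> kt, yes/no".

23 kt, no

V₁: ΔP = 55, V ≈ 5.9 × 55^0.666 ≈ 85.10 kt.
V₂: ΔP = 92, V ≈ 5.9 × 92^0.666 ≈ 119.88 kt.
ΔV over 36 h = 34.78 kt → 24 h equivalent = 34.78 × 24/36 ≈ 23.19 kt.
23 kt < 30 kt ⇒ not rapid intensification.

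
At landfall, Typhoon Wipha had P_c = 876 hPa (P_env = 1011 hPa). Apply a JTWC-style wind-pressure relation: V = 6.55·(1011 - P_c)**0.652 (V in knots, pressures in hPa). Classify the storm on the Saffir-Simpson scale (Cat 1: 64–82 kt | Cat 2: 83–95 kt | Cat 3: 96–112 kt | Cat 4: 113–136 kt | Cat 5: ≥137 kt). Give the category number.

5

ΔP = 1011 − 876 = 135 hPa.
V ≈ 6.55 × 135^0.652 = 6.55 × 24.49 ≈ 160 kt.
160 kt falls in the Category 5 band.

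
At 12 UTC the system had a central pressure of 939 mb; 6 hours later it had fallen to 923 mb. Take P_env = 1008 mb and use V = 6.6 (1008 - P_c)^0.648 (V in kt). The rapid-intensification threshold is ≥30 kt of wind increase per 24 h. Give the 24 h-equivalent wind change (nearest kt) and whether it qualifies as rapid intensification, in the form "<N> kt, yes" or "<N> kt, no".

V₁: ΔP = 69, V ≈ 6.6 × 69^0.648 ≈ 102.59 kt.
V₂: ΔP = 85, V ≈ 6.6 × 85^0.648 ≈ 117.44 kt.
ΔV over 6 h = 14.85 kt → 24 h equivalent = 14.85 × 24/6 ≈ 59.40 kt.
59 kt ≥ 30 kt ⇒ rapid intensification.

59 kt, yes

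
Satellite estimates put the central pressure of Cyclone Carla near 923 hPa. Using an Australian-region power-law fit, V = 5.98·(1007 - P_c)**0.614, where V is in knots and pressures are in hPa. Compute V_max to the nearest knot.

91 kt

ΔP = 1007 − 923 = 84 hPa.
84^0.614 ≈ 15.188.
V ≈ 5.98 × 15.188 ≈ 90.8 kt.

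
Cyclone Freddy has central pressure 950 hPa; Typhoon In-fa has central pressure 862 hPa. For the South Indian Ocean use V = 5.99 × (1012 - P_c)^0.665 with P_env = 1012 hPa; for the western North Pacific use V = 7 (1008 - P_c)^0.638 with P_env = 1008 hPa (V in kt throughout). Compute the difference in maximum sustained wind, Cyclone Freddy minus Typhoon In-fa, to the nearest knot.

-75 kt

Cyclone Freddy: ΔP = 62; V ≈ 5.99 × 62^0.665 ≈ 93.19 kt.
Typhoon In-fa: ΔP = 146; V ≈ 7 × 146^0.638 ≈ 168.25 kt.
Difference ≈ 93.19 − 168.25 = -75.06 → -75 kt.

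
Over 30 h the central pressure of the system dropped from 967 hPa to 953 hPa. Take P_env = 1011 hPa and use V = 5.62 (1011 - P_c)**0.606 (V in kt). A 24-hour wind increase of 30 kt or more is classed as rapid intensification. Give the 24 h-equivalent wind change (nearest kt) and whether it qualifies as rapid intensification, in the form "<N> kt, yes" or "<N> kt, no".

8 kt, no

V₁: ΔP = 44, V ≈ 5.62 × 44^0.606 ≈ 55.68 kt.
V₂: ΔP = 58, V ≈ 5.62 × 58^0.606 ≈ 65.82 kt.
ΔV over 30 h = 10.14 kt → 24 h equivalent = 10.14 × 24/30 ≈ 8.11 kt.
8 kt < 30 kt ⇒ not rapid intensification.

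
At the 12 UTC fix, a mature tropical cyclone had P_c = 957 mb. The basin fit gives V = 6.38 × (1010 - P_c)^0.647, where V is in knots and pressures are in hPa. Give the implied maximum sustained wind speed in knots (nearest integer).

ΔP = 1010 − 957 = 53 mb.
53^0.647 ≈ 13.050.
V ≈ 6.38 × 13.050 ≈ 83.3 kt.

83 kt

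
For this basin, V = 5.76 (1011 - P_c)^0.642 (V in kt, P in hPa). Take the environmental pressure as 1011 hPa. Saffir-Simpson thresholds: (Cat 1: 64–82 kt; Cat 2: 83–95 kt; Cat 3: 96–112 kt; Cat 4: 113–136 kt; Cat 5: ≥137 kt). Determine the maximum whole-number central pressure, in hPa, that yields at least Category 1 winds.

Category 1 begins at V = 64 kt.
Required ΔP = (64/5.76)^(1/0.642) = 11.111^1.558 ≈ 42.55 hPa.
P_c ≤ 1011 − 42.55 = 968.45, so the highest integer P_c is 968 hPa.

968 hPa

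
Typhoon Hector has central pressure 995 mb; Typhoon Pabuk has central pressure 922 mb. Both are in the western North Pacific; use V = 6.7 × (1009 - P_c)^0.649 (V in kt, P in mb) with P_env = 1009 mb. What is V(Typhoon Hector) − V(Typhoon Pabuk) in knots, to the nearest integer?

-84 kt

Typhoon Hector: ΔP = 14; V ≈ 6.7 × 14^0.649 ≈ 37.15 kt.
Typhoon Pabuk: ΔP = 87; V ≈ 6.7 × 87^0.649 ≈ 121.57 kt.
Difference ≈ 37.15 − 121.57 = -84.42 → -84 kt.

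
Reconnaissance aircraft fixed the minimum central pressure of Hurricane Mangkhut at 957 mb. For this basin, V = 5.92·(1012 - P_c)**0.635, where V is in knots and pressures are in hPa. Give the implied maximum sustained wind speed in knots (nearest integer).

ΔP = 1012 − 957 = 55 mb.
55^0.635 ≈ 12.739.
V ≈ 5.92 × 12.739 ≈ 75.4 kt.

75 kt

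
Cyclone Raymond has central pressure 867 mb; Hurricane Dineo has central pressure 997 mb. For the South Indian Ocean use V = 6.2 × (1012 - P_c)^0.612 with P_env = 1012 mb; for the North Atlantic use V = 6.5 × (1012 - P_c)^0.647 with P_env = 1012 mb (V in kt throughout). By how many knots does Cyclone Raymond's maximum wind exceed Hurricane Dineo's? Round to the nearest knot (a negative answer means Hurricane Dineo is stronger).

Cyclone Raymond: ΔP = 145; V ≈ 6.2 × 145^0.612 ≈ 130.36 kt.
Hurricane Dineo: ΔP = 15; V ≈ 6.5 × 15^0.647 ≈ 37.48 kt.
Difference ≈ 130.36 − 37.48 = 92.88 → 93 kt.

93 kt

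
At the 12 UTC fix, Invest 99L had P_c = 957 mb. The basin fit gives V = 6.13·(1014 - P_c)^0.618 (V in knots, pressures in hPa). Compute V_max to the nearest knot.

75 kt

ΔP = 1014 − 957 = 57 mb.
57^0.618 ≈ 12.166.
V ≈ 6.13 × 12.166 ≈ 74.6 kt.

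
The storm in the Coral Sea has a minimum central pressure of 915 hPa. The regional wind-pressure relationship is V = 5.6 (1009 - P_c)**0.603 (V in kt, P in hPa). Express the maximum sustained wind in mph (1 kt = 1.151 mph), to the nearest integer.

ΔP = 1009 − 915 = 94 hPa.
V ≈ 5.6 × 94^0.603 = 5.6 × 15.481 ≈ 86.693 kt.
86.693 × 1.151 ≈ 99.78 mph → 100 mph.

100 mph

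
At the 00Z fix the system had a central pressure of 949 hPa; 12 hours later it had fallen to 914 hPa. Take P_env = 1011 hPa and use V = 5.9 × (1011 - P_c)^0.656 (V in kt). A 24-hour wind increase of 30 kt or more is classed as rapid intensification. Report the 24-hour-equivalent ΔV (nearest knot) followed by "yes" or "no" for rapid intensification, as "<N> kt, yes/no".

V₁: ΔP = 62, V ≈ 5.9 × 62^0.656 ≈ 88.44 kt.
V₂: ΔP = 97, V ≈ 5.9 × 97^0.656 ≈ 118.62 kt.
ΔV over 12 h = 30.18 kt → 24 h equivalent = 30.18 × 24/12 ≈ 60.36 kt.
60 kt ≥ 30 kt ⇒ rapid intensification.

60 kt, yes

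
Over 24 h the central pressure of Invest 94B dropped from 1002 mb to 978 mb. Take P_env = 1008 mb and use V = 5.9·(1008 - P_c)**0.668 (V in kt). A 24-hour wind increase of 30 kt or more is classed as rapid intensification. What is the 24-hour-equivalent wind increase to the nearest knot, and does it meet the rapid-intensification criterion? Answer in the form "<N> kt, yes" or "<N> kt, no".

38 kt, yes

V₁: ΔP = 6, V ≈ 5.9 × 6^0.668 ≈ 19.53 kt.
V₂: ΔP = 30, V ≈ 5.9 × 30^0.668 ≈ 57.22 kt.
ΔV over 24 h = 37.69 kt → 24 h equivalent = 37.69 × 24/24 ≈ 37.69 kt.
38 kt ≥ 30 kt ⇒ rapid intensification.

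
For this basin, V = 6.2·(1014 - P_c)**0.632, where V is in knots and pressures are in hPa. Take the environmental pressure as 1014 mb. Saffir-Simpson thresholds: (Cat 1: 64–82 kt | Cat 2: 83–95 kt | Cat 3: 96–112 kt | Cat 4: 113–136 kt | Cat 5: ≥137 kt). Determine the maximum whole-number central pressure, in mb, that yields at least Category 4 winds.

915 mb

Category 4 begins at V = 113 kt.
Required ΔP = (113/6.2)^(1/0.632) = 18.226^1.582 ≈ 98.80 mb.
P_c ≤ 1014 − 98.80 = 915.20, so the highest integer P_c is 915 mb.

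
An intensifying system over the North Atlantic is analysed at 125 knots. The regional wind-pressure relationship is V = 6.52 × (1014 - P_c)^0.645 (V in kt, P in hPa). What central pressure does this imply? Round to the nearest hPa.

917 hPa

ΔP = (V / 6.52)^(1/0.645) = (125/6.52)^1.550.
125/6.52 = 19.172; 19.172^1.550 ≈ 97.41 hPa.
P_c = 1014 − 97.41 = 916.59 ≈ 917 hPa.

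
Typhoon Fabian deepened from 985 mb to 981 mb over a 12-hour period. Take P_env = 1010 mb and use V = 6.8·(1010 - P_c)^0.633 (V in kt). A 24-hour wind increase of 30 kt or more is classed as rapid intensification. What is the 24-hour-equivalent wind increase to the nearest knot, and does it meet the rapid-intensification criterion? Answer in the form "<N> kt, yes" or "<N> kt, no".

V₁: ΔP = 25, V ≈ 6.8 × 25^0.633 ≈ 52.17 kt.
V₂: ΔP = 29, V ≈ 6.8 × 29^0.633 ≈ 57.31 kt.
ΔV over 12 h = 5.14 kt → 24 h equivalent = 5.14 × 24/12 ≈ 10.28 kt.
10 kt < 30 kt ⇒ not rapid intensification.

10 kt, no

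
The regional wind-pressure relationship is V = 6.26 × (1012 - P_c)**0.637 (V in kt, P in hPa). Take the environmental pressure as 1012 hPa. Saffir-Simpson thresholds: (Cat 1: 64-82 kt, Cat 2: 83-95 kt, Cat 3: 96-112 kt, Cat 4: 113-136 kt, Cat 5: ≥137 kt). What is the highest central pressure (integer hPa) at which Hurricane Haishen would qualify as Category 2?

Category 2 begins at V = 83 kt.
Required ΔP = (83/6.26)^(1/0.637) = 13.259^1.570 ≈ 57.83 hPa.
P_c ≤ 1012 − 57.83 = 954.17, so the highest integer P_c is 954 hPa.

954 hPa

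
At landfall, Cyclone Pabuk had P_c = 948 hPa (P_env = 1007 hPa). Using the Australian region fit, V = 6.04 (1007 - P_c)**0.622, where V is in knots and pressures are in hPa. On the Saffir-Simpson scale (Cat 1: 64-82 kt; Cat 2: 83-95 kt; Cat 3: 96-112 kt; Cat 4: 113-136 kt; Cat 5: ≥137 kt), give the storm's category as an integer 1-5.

1

ΔP = 1007 − 948 = 59 hPa.
V ≈ 6.04 × 59^0.622 = 6.04 × 12.63 ≈ 76 kt.
76 kt falls in the Category 1 band.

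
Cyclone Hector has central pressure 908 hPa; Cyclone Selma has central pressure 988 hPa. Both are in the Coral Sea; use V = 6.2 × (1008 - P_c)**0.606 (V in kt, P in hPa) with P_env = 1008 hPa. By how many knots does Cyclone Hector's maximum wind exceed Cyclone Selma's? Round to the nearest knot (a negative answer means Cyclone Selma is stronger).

63 kt

Cyclone Hector: ΔP = 100; V ≈ 6.2 × 100^0.606 ≈ 101.02 kt.
Cyclone Selma: ΔP = 20; V ≈ 6.2 × 20^0.606 ≈ 38.09 kt.
Difference ≈ 101.02 − 38.09 = 62.93 → 63 kt.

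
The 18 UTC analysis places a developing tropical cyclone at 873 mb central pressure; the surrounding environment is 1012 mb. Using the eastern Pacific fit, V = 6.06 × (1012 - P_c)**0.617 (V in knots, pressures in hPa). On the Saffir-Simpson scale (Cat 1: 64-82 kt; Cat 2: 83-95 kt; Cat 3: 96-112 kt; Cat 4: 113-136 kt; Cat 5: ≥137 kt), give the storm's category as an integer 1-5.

4

ΔP = 1012 − 873 = 139 mb.
V ≈ 6.06 × 139^0.617 = 6.06 × 21.00 ≈ 127 kt.
127 kt falls in the Category 4 band.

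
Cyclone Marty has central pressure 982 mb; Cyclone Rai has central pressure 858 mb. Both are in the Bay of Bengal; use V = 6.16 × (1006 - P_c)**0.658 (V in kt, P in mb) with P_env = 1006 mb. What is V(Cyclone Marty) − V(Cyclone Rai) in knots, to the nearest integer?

-115 kt

Cyclone Marty: ΔP = 24; V ≈ 6.16 × 24^0.658 ≈ 49.86 kt.
Cyclone Rai: ΔP = 148; V ≈ 6.16 × 148^0.658 ≈ 165.05 kt.
Difference ≈ 49.86 − 165.05 = -115.19 → -115 kt.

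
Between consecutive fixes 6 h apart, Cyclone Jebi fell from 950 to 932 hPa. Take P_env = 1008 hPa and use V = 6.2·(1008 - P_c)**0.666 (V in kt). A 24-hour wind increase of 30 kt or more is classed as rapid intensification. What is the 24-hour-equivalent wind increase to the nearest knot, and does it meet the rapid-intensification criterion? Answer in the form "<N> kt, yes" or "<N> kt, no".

V₁: ΔP = 58, V ≈ 6.2 × 58^0.666 ≈ 92.65 kt.
V₂: ΔP = 76, V ≈ 6.2 × 76^0.666 ≈ 110.92 kt.
ΔV over 6 h = 18.27 kt → 24 h equivalent = 18.27 × 24/6 ≈ 73.08 kt.
73 kt ≥ 30 kt ⇒ rapid intensification.

73 kt, yes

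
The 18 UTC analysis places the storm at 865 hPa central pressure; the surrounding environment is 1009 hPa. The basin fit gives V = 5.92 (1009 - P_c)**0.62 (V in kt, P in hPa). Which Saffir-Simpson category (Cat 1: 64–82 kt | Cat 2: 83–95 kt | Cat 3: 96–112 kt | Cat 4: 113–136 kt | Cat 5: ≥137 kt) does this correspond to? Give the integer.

ΔP = 1009 − 865 = 144 hPa.
V ≈ 5.92 × 144^0.62 = 5.92 × 21.79 ≈ 129 kt.
129 kt falls in the Category 4 band.

4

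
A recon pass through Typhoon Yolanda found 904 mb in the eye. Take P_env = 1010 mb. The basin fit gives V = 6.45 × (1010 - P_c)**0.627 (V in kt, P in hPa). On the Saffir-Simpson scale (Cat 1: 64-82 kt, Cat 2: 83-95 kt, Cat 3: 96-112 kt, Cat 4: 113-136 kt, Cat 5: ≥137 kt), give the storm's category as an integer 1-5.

4

ΔP = 1010 − 904 = 106 mb.
V ≈ 6.45 × 106^0.627 = 6.45 × 18.62 ≈ 120 kt.
120 kt falls in the Category 4 band.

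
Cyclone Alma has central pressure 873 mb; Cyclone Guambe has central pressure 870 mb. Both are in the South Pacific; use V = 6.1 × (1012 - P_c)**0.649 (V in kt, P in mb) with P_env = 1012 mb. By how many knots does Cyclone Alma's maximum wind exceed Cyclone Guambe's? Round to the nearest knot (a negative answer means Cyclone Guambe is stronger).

Cyclone Alma: ΔP = 139; V ≈ 6.1 × 139^0.649 ≈ 150.02 kt.
Cyclone Guambe: ΔP = 142; V ≈ 6.1 × 142^0.649 ≈ 152.11 kt.
Difference ≈ 150.02 − 152.11 = -2.09 → -2 kt.

-2 kt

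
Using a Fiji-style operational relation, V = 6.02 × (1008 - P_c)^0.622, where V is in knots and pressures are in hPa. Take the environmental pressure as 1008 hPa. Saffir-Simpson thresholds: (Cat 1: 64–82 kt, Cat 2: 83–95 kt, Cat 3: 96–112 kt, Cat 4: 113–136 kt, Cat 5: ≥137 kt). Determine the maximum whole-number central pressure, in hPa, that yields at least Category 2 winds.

Category 2 begins at V = 83 kt.
Required ΔP = (83/6.02)^(1/0.622) = 13.787^1.608 ≈ 67.91 hPa.
P_c ≤ 1008 − 67.91 = 940.09, so the highest integer P_c is 940 hPa.

940 hPa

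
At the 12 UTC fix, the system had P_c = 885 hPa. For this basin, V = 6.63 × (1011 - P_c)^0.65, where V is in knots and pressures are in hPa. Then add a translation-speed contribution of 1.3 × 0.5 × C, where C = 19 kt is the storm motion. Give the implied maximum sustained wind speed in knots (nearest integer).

166 kt

ΔP = 1011 − 885 = 126 hPa.
126^0.65 ≈ 23.187.
V ≈ 6.63 × 23.187 ≈ 153.7 kt.
Translation term: 1.3 × 0.5 × 19 = 12.35 kt.
Corrected V ≈ 166.05 kt → 166 kt.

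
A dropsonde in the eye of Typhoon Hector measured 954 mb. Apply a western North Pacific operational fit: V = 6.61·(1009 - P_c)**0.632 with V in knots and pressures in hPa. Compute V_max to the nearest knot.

83 kt

ΔP = 1009 − 954 = 55 mb.
55^0.632 ≈ 12.587.
V ≈ 6.61 × 12.587 ≈ 83.2 kt.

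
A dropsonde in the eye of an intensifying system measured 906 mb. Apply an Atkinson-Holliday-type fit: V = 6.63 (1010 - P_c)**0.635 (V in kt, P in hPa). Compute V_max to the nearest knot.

127 kt

ΔP = 1010 − 906 = 104 mb.
104^0.635 ≈ 19.090.
V ≈ 6.63 × 19.090 ≈ 126.6 kt.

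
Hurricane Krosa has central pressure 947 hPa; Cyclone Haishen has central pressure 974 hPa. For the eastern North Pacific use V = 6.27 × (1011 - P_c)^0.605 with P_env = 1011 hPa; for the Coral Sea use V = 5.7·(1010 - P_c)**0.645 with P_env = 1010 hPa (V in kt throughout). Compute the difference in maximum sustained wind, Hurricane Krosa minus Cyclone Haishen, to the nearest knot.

Hurricane Krosa: ΔP = 64; V ≈ 6.27 × 64^0.605 ≈ 77.63 kt.
Cyclone Haishen: ΔP = 36; V ≈ 5.7 × 36^0.645 ≈ 57.50 kt.
Difference ≈ 77.63 − 57.50 = 20.13 → 20 kt.

20 kt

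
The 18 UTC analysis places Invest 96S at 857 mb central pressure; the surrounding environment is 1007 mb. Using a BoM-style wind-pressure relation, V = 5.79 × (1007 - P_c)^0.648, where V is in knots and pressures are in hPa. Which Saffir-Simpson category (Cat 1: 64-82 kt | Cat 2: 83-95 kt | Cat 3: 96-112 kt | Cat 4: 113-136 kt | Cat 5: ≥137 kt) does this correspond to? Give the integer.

ΔP = 1007 − 857 = 150 mb.
V ≈ 5.79 × 150^0.648 = 5.79 × 25.71 ≈ 149 kt.
149 kt falls in the Category 5 band.

5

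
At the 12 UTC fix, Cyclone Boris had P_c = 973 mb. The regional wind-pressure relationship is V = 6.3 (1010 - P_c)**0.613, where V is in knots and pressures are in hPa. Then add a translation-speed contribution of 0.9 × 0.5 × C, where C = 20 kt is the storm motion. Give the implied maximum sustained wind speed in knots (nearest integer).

ΔP = 1010 − 973 = 37 mb.
37^0.613 ≈ 9.148.
V ≈ 6.3 × 9.148 ≈ 57.6 kt.
Translation term: 0.9 × 0.5 × 20 = 9 kt.
Corrected V ≈ 66.6 kt → 67 kt.

67 kt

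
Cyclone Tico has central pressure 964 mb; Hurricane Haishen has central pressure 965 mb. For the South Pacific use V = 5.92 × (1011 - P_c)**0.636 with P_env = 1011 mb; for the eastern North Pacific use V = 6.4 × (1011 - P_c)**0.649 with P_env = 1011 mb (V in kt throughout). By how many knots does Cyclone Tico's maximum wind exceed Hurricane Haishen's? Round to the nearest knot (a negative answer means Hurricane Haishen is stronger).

Cyclone Tico: ΔP = 47; V ≈ 5.92 × 47^0.636 ≈ 68.51 kt.
Hurricane Haishen: ΔP = 46; V ≈ 6.4 × 46^0.649 ≈ 76.79 kt.
Difference ≈ 68.51 − 76.79 = -8.28 → -8 kt.

-8 kt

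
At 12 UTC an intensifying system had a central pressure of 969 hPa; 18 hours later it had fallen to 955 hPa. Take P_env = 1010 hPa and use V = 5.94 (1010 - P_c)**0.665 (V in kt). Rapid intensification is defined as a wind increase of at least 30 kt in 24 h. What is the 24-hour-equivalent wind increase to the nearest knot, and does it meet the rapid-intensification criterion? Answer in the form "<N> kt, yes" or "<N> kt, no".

V₁: ΔP = 41, V ≈ 5.94 × 41^0.665 ≈ 70.19 kt.
V₂: ΔP = 55, V ≈ 5.94 × 55^0.665 ≈ 85.34 kt.
ΔV over 18 h = 15.15 kt → 24 h equivalent = 15.15 × 24/18 ≈ 20.20 kt.
20 kt < 30 kt ⇒ not rapid intensification.

20 kt, no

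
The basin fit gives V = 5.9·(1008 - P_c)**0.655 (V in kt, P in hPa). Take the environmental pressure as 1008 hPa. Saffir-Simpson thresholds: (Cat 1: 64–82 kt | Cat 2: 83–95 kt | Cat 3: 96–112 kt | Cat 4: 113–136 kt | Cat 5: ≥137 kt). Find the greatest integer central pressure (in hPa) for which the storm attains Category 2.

951 hPa

Category 2 begins at V = 83 kt.
Required ΔP = (83/5.9)^(1/0.655) = 14.068^1.527 ≈ 56.63 hPa.
P_c ≤ 1008 − 56.63 = 951.37, so the highest integer P_c is 951 hPa.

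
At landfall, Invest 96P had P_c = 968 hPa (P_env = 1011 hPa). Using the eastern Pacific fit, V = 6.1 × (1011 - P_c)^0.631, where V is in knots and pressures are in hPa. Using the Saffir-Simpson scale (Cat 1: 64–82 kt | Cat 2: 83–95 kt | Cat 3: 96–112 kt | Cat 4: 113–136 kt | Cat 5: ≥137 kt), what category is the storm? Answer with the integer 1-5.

ΔP = 1011 − 968 = 43 hPa.
V ≈ 6.1 × 43^0.631 = 6.1 × 10.73 ≈ 65 kt.
65 kt falls in the Category 1 band.

1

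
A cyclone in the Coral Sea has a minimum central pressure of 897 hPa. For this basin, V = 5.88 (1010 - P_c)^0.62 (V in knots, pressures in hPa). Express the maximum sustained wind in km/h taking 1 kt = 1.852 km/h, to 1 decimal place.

204.1 km/h

ΔP = 1010 − 897 = 113 hPa.
V ≈ 5.88 × 113^0.62 = 5.88 × 18.746 ≈ 110.226 kt.
110.226 × 1.852 ≈ 204.14 km/h → 204.1 km/h.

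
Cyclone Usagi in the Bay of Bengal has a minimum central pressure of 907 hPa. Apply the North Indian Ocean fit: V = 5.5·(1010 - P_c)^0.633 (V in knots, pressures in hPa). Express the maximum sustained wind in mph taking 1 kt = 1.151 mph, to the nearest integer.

ΔP = 1010 − 907 = 103 hPa.
V ≈ 5.5 × 103^0.633 = 5.5 × 18.799 ≈ 103.392 kt.
103.392 × 1.151 ≈ 119.00 mph → 119 mph.

119 mph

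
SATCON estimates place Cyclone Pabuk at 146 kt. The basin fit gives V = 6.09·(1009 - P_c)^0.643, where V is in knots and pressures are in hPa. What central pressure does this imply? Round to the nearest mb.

ΔP = (V / 6.09)^(1/0.643) = (146/6.09)^1.555.
146/6.09 = 23.974; 23.974^1.555 ≈ 139.89 mb.
P_c = 1009 − 139.89 = 869.11 ≈ 869 mb.

869 mb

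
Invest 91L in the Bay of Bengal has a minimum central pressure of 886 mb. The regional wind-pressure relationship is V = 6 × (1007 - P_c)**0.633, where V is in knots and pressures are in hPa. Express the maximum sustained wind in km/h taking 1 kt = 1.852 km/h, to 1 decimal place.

ΔP = 1007 − 886 = 121 mb.
V ≈ 6 × 121^0.633 = 6 × 20.816 ≈ 124.898 kt.
124.898 × 1.852 ≈ 231.31 km/h → 231.3 km/h.

231.3 km/h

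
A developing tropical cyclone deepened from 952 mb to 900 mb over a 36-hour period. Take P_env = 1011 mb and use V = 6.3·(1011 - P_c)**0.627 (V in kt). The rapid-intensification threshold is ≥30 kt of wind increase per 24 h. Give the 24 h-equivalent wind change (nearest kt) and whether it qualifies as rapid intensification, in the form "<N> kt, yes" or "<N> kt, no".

V₁: ΔP = 59, V ≈ 6.3 × 59^0.627 ≈ 81.22 kt.
V₂: ΔP = 111, V ≈ 6.3 × 111^0.627 ≈ 120.71 kt.
ΔV over 36 h = 39.49 kt → 24 h equivalent = 39.49 × 24/36 ≈ 26.33 kt.
26 kt < 30 kt ⇒ not rapid intensification.

26 kt, no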